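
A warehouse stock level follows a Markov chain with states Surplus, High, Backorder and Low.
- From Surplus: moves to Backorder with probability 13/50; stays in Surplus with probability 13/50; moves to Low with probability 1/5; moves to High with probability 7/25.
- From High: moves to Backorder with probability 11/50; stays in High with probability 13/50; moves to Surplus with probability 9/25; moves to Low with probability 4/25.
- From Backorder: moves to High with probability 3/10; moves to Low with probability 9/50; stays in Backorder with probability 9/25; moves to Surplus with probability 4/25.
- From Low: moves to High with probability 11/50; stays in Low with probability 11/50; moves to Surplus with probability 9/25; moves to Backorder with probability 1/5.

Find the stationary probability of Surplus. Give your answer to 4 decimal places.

0.2792

Let the stationary distribution be π with π = πP and π_1 + π_2 + π_3 + π_4 = 1.
π_1 = 0.26·π_1 + 0.36·π_2 + 0.16·π_3 + 0.36·π_4
π_2 = 0.28·π_1 + 0.26·π_2 + 0.3·π_3 + 0.22·π_4
π_3 = 0.26·π_1 + 0.22·π_2 + 0.36·π_3 + 0.2·π_4
Solving with the normalization constraint gives π = (0.2792, 0.2687, 0.2644, 0.1877).
So the stationary probability of Surplus is 0.2792.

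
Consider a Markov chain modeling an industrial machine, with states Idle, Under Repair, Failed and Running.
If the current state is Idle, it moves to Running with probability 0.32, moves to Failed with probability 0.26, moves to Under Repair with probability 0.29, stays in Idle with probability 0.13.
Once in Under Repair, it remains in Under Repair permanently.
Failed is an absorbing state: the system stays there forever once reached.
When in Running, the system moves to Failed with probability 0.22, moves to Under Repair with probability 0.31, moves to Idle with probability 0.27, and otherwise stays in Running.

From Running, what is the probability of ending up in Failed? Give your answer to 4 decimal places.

Let h(s) be the probability of absorption at Failed starting from transient state s. Then h(Failed) = 1 and h(Under Repair) = 0. By first-step analysis:
h(Idle) = 0.13·h(Idle) + 0.29·0 + 0.26·1 + 0.32·h(Running)
h(Running) = 0.27·h(Idle) + 0.31·0 + 0.22·1 + 0.2·h(Running)
Solving: h(Idle) = 0.4567, h(Running) = 0.4291.
Starting from Running, the probability is 0.4291.

0.4291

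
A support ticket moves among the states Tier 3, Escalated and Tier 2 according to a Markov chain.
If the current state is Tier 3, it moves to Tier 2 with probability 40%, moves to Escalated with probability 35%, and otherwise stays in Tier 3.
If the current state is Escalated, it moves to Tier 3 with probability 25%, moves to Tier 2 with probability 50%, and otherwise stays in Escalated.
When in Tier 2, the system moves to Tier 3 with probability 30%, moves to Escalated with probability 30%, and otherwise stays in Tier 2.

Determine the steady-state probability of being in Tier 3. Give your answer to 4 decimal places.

Let the stationary distribution be π with π = πP and π_1 + π_2 + π_3 = 1.
π_1 = 0.25·π_1 + 0.25·π_2 + 0.3·π_3
π_2 = 0.35·π_1 + 0.25·π_2 + 0.3·π_3
Solving with the normalization constraint gives π = (0.2715, 0.2986, 0.4299).
So the stationary probability of Tier 3 is 0.2715.

0.2715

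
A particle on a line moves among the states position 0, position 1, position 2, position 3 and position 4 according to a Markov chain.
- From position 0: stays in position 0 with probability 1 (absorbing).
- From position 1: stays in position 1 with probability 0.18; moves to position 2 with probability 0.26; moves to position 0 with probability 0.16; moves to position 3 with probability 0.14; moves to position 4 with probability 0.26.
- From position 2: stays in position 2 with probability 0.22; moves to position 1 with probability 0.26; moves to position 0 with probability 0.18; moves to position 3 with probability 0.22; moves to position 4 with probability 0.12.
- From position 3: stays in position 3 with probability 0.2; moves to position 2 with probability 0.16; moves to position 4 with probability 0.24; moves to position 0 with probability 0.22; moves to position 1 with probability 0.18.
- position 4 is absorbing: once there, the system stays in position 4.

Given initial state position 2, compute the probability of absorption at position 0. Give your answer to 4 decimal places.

0.5111

Let h(s) be the probability of absorption at position 0 starting from transient state s. Then h(position 0) = 1 and h(position 4) = 0. By first-step analysis:
h(position 1) = 0.16·1 + 0.18·h(position 1) + 0.26·h(position 2) + 0.14·h(position 3) + 0.26·0
h(position 2) = 0.18·1 + 0.26·h(position 1) + 0.22·h(position 2) + 0.22·h(position 3) + 0.12·0
h(position 3) = 0.22·1 + 0.18·h(position 1) + 0.16·h(position 2) + 0.2·h(position 3) + 0.24·0
Solving: h(position 1) = 0.4384, h(position 2) = 0.5111, h(position 3) = 0.4759.
Starting from position 2, the probability is 0.5111.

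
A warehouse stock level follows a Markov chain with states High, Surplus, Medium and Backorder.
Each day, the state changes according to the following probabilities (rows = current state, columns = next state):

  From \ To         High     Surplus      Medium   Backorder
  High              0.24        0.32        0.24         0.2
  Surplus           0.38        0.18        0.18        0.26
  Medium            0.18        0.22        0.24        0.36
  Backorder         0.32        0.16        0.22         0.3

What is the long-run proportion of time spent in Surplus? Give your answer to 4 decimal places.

0.2225

Let the stationary distribution be π with π = πP and π_1 + π_2 + π_3 + π_4 = 1.
π_1 = 0.24·π_1 + 0.38·π_2 + 0.18·π_3 + 0.32·π_4
π_2 = 0.32·π_1 + 0.18·π_2 + 0.22·π_3 + 0.16·π_4
π_3 = 0.24·π_1 + 0.18·π_2 + 0.24·π_3 + 0.22·π_4
Solving with the normalization constraint gives π = (0.2800, 0.2225, 0.2211, 0.2764).
So the stationary probability of Surplus is 0.2225.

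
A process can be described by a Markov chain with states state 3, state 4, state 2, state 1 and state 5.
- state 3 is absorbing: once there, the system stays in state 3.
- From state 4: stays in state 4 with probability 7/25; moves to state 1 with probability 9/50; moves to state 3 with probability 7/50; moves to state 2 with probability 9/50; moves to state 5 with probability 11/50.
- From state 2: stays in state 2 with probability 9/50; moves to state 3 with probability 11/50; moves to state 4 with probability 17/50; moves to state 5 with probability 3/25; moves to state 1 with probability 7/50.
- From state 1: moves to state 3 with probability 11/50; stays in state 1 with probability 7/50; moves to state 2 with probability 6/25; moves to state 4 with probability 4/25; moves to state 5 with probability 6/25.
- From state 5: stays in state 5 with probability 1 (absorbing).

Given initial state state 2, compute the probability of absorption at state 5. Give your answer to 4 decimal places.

0.4606

Let h(s) be the probability of absorption at state 5 starting from transient state s. Then h(state 5) = 1 and h(state 3) = 0. By first-step analysis:
h(state 4) = 0.14·0 + 0.28·h(state 4) + 0.18·h(state 2) + 0.18·h(state 1) + 0.22·1
h(state 2) = 0.22·0 + 0.34·h(state 4) + 0.18·h(state 2) + 0.14·h(state 1) + 0.12·1
h(state 1) = 0.22·0 + 0.16·h(state 4) + 0.24·h(state 2) + 0.14·h(state 1) + 0.24·1
Solving: h(state 4) = 0.5481, h(state 2) = 0.4606, h(state 1) = 0.5096.
Starting from state 2, the probability is 0.4606.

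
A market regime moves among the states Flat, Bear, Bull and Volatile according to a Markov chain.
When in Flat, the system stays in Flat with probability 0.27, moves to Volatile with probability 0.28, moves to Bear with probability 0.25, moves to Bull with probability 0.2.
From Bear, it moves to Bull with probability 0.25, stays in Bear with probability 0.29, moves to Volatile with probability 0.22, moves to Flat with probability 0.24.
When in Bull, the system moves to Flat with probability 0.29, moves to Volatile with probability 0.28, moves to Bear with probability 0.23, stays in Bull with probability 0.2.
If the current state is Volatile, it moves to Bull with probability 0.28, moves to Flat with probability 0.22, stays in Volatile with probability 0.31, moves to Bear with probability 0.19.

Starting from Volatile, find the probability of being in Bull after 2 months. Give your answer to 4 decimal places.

0.2343

Propagate the distribution vector 2 months from Volatile.
After 0 months: (0.0000, 0.0000, 0.0000, 1.0000)
After 1 month: (0.2200, 0.1900, 0.2800, 0.3100)
After 2 months: (0.2544, 0.2334, 0.2343, 0.2779)
P(in Bull after 2 months) = 0.2343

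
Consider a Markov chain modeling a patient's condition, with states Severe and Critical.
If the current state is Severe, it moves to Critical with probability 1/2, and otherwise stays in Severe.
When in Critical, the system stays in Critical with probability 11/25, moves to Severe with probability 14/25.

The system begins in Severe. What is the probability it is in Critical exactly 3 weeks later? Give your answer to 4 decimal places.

Propagate the distribution vector 3 weeks from Severe.
After 0 weeks: (1.0000, 0.0000)
After 1 week: (0.5000, 0.5000)
After 2 weeks: (0.5300, 0.4700)
After 3 weeks: (0.5282, 0.4718)
P(in Critical after 3 weeks) = 0.4718

0.4718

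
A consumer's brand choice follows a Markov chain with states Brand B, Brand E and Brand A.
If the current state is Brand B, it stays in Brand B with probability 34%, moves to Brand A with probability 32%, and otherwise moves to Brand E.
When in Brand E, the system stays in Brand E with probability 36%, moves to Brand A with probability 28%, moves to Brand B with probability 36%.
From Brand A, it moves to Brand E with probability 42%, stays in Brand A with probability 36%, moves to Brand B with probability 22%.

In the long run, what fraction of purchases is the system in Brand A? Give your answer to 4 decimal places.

0.3178

Let the stationary distribution be π with π = πP and π_1 + π_2 + π_3 = 1.
π_1 = 0.34·π_1 + 0.36·π_2 + 0.22·π_3
π_2 = 0.34·π_1 + 0.36·π_2 + 0.42·π_3
Solving with the normalization constraint gives π = (0.3093, 0.3729, 0.3178).
So the stationary probability of Brand A is 0.3178.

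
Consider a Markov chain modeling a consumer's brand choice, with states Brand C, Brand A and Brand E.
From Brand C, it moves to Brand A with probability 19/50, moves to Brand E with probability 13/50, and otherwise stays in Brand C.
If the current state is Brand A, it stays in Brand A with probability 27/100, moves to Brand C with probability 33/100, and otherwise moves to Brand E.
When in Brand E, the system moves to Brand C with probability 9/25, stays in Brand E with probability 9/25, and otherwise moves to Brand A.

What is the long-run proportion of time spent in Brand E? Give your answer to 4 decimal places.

0.3374

Let the stationary distribution be π with π = πP and π_1 + π_2 + π_3 = 1.
π_1 = 0.36·π_1 + 0.33·π_2 + 0.36·π_3
π_2 = 0.38·π_1 + 0.27·π_2 + 0.28·π_3
Solving with the normalization constraint gives π = (0.3506, 0.3119, 0.3374).
So the stationary probability of Brand E is 0.3374.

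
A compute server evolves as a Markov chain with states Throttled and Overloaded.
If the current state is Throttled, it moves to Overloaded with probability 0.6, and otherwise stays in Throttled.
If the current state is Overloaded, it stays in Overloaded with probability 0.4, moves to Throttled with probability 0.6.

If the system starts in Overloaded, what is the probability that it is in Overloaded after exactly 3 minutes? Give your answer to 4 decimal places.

0.4960

Propagate the distribution vector 3 minutes from Overloaded.
After 0 minutes: (0.0000, 1.0000)
After 1 minute: (0.6000, 0.4000)
After 2 minutes: (0.4800, 0.5200)
After 3 minutes: (0.5040, 0.4960)
P(in Overloaded after 3 minutes) = 0.4960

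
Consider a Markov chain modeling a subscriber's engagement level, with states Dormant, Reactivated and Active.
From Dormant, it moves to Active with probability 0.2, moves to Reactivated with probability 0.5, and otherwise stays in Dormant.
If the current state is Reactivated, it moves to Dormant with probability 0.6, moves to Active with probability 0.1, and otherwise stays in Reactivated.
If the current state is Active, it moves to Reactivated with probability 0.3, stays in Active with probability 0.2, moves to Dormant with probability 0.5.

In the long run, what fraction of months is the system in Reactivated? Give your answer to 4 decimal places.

0.3898

Let the stationary distribution be π with π = πP and π_1 + π_2 + π_3 = 1.
π_1 = 0.3·π_1 + 0.6·π_2 + 0.5·π_3
π_2 = 0.5·π_1 + 0.3·π_2 + 0.3·π_3
Solving with the normalization constraint gives π = (0.4492, 0.3898, 0.1610).
So the stationary probability of Reactivated is 0.3898.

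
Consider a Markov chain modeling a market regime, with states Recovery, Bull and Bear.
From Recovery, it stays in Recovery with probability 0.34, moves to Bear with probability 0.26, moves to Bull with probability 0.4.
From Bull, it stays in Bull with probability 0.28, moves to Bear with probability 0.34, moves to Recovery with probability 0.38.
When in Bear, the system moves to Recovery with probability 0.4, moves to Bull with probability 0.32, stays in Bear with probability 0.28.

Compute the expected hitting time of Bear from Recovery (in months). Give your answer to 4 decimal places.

3.4653

Let t(s) be the expected number of months to first reach Bear from state s, with t(Bear) = 0. Conditioning on the first month:
t(Recovery) = 1 + 0.34·t(Recovery) + 0.4·t(Bull)
t(Bull) = 1 + 0.38·t(Recovery) + 0.28·t(Bull)
Solving: t(Recovery) = 3.4653, t(Bull) = 3.2178.
Expected months from Recovery to Bear: 3.4653.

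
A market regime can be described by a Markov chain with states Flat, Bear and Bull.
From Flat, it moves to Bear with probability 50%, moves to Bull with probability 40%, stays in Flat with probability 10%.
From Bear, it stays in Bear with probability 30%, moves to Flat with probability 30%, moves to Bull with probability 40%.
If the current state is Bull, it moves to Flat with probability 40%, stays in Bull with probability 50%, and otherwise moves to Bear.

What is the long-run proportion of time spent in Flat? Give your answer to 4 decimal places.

0.2870

Let the stationary distribution be π with π = πP and π_1 + π_2 + π_3 = 1.
π_1 = 0.1·π_1 + 0.3·π_2 + 0.4·π_3
π_2 = 0.5·π_1 + 0.3·π_2 + 0.1·π_3
Solving with the normalization constraint gives π = (0.2870, 0.2685, 0.4444).
So the stationary probability of Flat is 0.2870.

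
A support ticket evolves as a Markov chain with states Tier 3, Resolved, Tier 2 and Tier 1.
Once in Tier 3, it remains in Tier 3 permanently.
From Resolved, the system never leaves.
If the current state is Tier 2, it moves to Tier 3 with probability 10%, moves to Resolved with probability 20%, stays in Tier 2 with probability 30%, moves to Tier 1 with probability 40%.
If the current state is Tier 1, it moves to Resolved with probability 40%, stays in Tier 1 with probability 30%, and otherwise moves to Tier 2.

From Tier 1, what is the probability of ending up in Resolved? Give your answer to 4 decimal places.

Let h(s) be the probability of absorption at Resolved starting from transient state s. Then h(Resolved) = 1 and h(Tier 3) = 0. By first-step analysis:
h(Tier 2) = 0.1·0 + 0.2·1 + 0.3·h(Tier 2) + 0.4·h(Tier 1)
h(Tier 1) = 0.4·1 + 0.3·h(Tier 2) + 0.3·h(Tier 1)
Solving: h(Tier 2) = 0.8108, h(Tier 1) = 0.9189.
Starting from Tier 1, the probability is 0.9189.

0.9189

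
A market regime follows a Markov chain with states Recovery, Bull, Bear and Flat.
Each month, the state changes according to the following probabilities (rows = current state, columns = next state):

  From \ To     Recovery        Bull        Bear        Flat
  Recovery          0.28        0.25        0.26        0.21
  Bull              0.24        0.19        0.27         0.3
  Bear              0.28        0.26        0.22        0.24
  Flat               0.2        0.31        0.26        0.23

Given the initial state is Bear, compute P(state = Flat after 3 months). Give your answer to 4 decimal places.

Propagate the distribution vector 3 months from Bear.
After 0 months: (0.0000, 0.0000, 1.0000, 0.0000)
After 1 month: (0.2800, 0.2600, 0.2200, 0.2400)
After 2 months: (0.2504, 0.2510, 0.2538, 0.2448)
After 3 months: (0.2504, 0.2522, 0.2524, 0.2451)
P(in Flat after 3 months) = 0.2451

0.2451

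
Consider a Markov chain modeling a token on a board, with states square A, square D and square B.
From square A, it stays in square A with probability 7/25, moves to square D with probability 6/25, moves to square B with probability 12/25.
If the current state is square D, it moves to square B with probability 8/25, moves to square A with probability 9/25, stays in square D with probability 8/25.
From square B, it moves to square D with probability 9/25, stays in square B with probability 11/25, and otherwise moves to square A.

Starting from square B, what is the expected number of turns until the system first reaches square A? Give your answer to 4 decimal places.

Let t(s) be the expected number of turns to first reach square A from state s, with t(square A) = 0. Conditioning on the first turn:
t(square D) = 1 + 0.32·t(square D) + 0.32·t(square B)
t(square B) = 1 + 0.36·t(square D) + 0.44·t(square B)
Solving: t(square D) = 3.3133, t(square B) = 3.9157.
Expected turns from square B to square A: 3.9157.

3.9157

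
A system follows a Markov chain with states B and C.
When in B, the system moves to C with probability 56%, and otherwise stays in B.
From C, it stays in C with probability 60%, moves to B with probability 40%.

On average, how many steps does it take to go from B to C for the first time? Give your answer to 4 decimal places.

Let t(s) be the expected number of steps to first reach C from state s, with t(C) = 0. Conditioning on the first step:
t(B) = 1 + 0.44·t(B)
Solving: t(B) = 1.7857.
Expected steps from B to C: 1.7857.

1.7857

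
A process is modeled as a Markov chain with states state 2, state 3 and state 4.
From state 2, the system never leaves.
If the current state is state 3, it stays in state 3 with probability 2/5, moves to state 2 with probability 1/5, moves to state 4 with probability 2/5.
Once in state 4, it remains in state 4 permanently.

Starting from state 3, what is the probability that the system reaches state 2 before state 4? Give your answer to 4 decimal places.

0.3333

Let h(s) be the probability of absorption at state 2 starting from transient state s. Then h(state 2) = 1 and h(state 4) = 0. By first-step analysis:
h(state 3) = 0.2·1 + 0.4·h(state 3) + 0.4·0
Solving: h(state 3) = 0.3333.
Starting from state 3, the probability is 0.3333.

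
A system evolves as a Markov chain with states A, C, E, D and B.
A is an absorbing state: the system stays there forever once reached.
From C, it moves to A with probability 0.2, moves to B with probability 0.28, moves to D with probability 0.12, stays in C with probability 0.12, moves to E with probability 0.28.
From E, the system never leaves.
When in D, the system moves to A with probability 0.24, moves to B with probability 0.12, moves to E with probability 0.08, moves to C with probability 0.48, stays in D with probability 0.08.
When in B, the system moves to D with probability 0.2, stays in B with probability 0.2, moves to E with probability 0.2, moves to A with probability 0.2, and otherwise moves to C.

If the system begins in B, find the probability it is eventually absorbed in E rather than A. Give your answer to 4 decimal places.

Let h(s) be the probability of absorption at E starting from transient state s. Then h(E) = 1 and h(A) = 0. By first-step analysis:
h(C) = 0.2·0 + 0.12·h(C) + 0.28·1 + 0.12·h(D) + 0.28·h(B)
h(D) = 0.24·0 + 0.48·h(C) + 0.08·1 + 0.08·h(D) + 0.12·h(B)
h(B) = 0.2·0 + 0.2·h(C) + 0.2·1 + 0.2·h(D) + 0.2·h(B)
Solving: h(C) = 0.5327, h(D) = 0.4288, h(B) = 0.4904.
Starting from B, the probability is 0.4904.

0.4904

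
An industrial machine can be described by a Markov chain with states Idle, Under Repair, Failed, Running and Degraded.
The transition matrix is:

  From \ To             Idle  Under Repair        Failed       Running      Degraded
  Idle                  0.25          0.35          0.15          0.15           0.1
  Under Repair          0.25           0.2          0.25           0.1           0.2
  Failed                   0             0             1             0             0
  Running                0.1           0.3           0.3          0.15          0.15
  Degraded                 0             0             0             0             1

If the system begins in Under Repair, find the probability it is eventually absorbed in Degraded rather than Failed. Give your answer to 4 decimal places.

0.4235

Let h(s) be the probability of absorption at Degraded starting from transient state s. Then h(Degraded) = 1 and h(Failed) = 0. By first-step analysis:
h(Idle) = 0.25·h(Idle) + 0.35·h(Under Repair) + 0.15·0 + 0.15·h(Running) + 0.1·1
h(Under Repair) = 0.25·h(Idle) + 0.2·h(Under Repair) + 0.25·0 + 0.1·h(Running) + 0.2·1
h(Running) = 0.1·h(Idle) + 0.3·h(Under Repair) + 0.3·0 + 0.15·h(Running) + 0.15·1
Solving: h(Idle) = 0.4057, h(Under Repair) = 0.4235, h(Running) = 0.3737.
Starting from Under Repair, the probability is 0.4235.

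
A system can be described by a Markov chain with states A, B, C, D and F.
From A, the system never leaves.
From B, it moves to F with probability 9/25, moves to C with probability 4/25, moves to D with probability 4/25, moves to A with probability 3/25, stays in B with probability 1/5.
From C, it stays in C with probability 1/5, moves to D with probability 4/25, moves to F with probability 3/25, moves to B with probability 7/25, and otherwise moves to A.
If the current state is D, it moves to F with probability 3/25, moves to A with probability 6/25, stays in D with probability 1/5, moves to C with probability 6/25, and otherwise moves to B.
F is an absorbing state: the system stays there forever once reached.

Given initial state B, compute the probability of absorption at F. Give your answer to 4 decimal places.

0.6312

Let h(s) be the probability of absorption at F starting from transient state s. Then h(F) = 1 and h(A) = 0. By first-step analysis:
h(B) = 0.12·0 + 0.2·h(B) + 0.16·h(C) + 0.16·h(D) + 0.36·1
h(C) = 0.24·0 + 0.28·h(B) + 0.2·h(C) + 0.16·h(D) + 0.12·1
h(D) = 0.24·0 + 0.2·h(B) + 0.24·h(C) + 0.2·h(D) + 0.12·1
Solving: h(B) = 0.6312, h(C) = 0.4601, h(D) = 0.4458.
Starting from B, the probability is 0.6312.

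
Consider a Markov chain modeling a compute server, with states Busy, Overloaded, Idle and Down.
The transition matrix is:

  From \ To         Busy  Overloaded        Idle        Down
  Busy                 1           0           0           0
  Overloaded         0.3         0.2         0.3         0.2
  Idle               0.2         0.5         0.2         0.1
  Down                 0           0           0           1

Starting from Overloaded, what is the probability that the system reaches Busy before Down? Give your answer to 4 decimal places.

0.6122

Let h(s) be the probability of absorption at Busy starting from transient state s. Then h(Busy) = 1 and h(Down) = 0. By first-step analysis:
h(Overloaded) = 0.3·1 + 0.2·h(Overloaded) + 0.3·h(Idle) + 0.2·0
h(Idle) = 0.2·1 + 0.5·h(Overloaded) + 0.2·h(Idle) + 0.1·0
Solving: h(Overloaded) = 0.6122, h(Idle) = 0.6327.
Starting from Overloaded, the probability is 0.6122.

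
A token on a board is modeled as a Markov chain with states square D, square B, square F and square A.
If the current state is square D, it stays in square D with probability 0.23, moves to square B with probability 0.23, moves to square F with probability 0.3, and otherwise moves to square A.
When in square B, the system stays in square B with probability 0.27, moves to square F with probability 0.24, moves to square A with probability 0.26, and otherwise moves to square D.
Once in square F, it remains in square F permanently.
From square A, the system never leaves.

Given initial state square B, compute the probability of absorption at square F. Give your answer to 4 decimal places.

Let h(s) be the probability of absorption at square F starting from transient state s. Then h(square F) = 1 and h(square A) = 0. By first-step analysis:
h(square D) = 0.23·h(square D) + 0.23·h(square B) + 0.3·1 + 0.24·0
h(square B) = 0.23·h(square D) + 0.27·h(square B) + 0.24·1 + 0.26·0
Solving: h(square D) = 0.5385, h(square B) = 0.4984.
Starting from square B, the probability is 0.4984.

0.4984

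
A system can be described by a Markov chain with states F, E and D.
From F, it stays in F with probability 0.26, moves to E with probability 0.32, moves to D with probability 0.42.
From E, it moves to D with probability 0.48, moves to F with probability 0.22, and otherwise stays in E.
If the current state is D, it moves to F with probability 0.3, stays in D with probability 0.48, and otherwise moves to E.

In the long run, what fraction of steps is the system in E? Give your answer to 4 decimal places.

0.2682

Let the stationary distribution be π with π = πP and π_1 + π_2 + π_3 = 1.
π_1 = 0.26·π_1 + 0.22·π_2 + 0.3·π_3
π_2 = 0.32·π_1 + 0.3·π_2 + 0.22·π_3
Solving with the normalization constraint gives π = (0.2678, 0.2682, 0.4639).
So the stationary probability of E is 0.2682.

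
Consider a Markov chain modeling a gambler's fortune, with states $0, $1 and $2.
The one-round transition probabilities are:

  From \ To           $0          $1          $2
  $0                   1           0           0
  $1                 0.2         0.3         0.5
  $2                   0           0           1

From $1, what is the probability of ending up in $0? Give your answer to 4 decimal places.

0.2857

Let h(s) be the probability of absorption at $0 starting from transient state s. Then h($0) = 1 and h($2) = 0. By first-step analysis:
h($1) = 0.2·1 + 0.3·h($1) + 0.5·0
Solving: h($1) = 0.2857.
Starting from $1, the probability is 0.2857.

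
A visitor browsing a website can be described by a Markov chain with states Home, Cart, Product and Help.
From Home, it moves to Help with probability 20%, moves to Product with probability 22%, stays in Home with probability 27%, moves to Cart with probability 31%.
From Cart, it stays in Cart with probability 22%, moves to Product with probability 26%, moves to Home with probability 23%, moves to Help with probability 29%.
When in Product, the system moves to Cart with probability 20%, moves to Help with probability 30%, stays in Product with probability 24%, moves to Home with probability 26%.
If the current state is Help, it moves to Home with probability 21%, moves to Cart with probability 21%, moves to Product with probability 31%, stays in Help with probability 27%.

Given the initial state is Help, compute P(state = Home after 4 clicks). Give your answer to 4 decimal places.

Propagate the distribution vector 4 clicks from Help.
After 0 clicks: (0.0000, 0.0000, 0.0000, 1.0000)
After 1 click: (0.2100, 0.2100, 0.3100, 0.2700)
After 2 clicks: (0.2423, 0.2300, 0.2589, 0.2688)
After 3 clicks: (0.2421, 0.2339, 0.2586, 0.2654)
After 4 clicks: (0.2421, 0.2340, 0.2584, 0.2655)
P(in Home after 4 clicks) = 0.2421

0.2421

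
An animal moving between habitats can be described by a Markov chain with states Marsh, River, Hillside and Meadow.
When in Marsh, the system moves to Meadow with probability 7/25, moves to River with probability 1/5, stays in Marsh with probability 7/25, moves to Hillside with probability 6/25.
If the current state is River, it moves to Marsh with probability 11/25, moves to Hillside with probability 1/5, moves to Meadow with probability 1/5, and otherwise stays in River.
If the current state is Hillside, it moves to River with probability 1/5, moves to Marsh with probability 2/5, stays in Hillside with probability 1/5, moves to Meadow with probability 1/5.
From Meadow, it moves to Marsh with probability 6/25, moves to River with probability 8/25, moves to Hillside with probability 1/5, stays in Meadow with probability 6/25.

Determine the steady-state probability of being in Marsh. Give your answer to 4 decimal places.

0.3313

Let the stationary distribution be π with π = πP and π_1 + π_2 + π_3 + π_4 = 1.
π_1 = 0.28·π_1 + 0.44·π_2 + 0.4·π_3 + 0.24·π_4
π_2 = 0.2·π_1 + 0.16·π_2 + 0.2·π_3 + 0.32·π_4
π_3 = 0.24·π_1 + 0.2·π_2 + 0.2·π_3 + 0.2·π_4
Solving with the normalization constraint gives π = (0.3313, 0.2195, 0.2133, 0.2359).
So the stationary probability of Marsh is 0.3313.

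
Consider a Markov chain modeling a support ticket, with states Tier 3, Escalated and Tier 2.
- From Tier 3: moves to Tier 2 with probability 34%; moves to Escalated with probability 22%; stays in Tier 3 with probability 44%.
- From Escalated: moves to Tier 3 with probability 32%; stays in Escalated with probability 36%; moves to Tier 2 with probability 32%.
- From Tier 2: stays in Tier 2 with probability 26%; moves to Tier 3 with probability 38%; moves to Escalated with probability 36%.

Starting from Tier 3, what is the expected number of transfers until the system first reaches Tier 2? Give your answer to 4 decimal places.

2.9861

Let t(s) be the expected number of transfers to first reach Tier 2 from state s, with t(Tier 2) = 0. Conditioning on the first transfer:
t(Tier 3) = 1 + 0.44·t(Tier 3) + 0.22·t(Escalated)
t(Escalated) = 1 + 0.32·t(Tier 3) + 0.36·t(Escalated)
Solving: t(Tier 3) = 2.9861, t(Escalated) = 3.0556.
Expected transfers from Tier 3 to Tier 2: 2.9861.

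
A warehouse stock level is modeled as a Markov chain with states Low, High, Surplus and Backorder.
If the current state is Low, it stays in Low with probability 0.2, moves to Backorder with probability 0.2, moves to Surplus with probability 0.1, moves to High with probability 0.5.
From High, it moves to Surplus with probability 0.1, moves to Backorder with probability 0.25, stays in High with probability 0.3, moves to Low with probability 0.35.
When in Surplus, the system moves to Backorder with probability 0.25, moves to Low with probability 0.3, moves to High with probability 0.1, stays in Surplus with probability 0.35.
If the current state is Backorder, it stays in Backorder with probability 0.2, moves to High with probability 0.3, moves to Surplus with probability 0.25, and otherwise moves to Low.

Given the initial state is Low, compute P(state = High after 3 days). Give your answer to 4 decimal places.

Propagate the distribution vector 3 days from Low.
After 0 days: (1.0000, 0.0000, 0.0000, 0.0000)
After 1 day: (0.2000, 0.5000, 0.1000, 0.2000)
After 2 days: (0.2950, 0.3200, 0.1550, 0.2300)
After 3 days: (0.2750, 0.3280, 0.1733, 0.2238)
P(in High after 3 days) = 0.3280

0.3280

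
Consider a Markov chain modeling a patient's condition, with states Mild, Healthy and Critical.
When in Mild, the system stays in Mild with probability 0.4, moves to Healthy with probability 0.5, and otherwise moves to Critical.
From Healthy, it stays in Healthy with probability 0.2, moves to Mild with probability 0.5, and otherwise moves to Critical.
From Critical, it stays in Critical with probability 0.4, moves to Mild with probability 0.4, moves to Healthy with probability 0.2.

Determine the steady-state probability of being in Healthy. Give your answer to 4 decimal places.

0.3299

Let the stationary distribution be π with π = πP and π_1 + π_2 + π_3 = 1.
π_1 = 0.4·π_1 + 0.5·π_2 + 0.4·π_3
π_2 = 0.5·π_1 + 0.2·π_2 + 0.2·π_3
Solving with the normalization constraint gives π = (0.4330, 0.3299, 0.2371).
So the stationary probability of Healthy is 0.3299.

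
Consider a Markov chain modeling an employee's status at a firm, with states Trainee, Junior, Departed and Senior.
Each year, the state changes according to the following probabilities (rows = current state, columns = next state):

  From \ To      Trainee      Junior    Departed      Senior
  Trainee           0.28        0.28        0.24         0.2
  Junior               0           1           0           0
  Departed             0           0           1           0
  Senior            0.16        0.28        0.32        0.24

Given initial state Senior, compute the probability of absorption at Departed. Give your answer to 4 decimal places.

Let h(s) be the probability of absorption at Departed starting from transient state s. Then h(Departed) = 1 and h(Junior) = 0. By first-step analysis:
h(Trainee) = 0.28·h(Trainee) + 0.28·0 + 0.24·1 + 0.2·h(Senior)
h(Senior) = 0.16·h(Trainee) + 0.28·0 + 0.32·1 + 0.24·h(Senior)
Solving: h(Trainee) = 0.4783, h(Senior) = 0.5217.
Starting from Senior, the probability is 0.5217.

0.5217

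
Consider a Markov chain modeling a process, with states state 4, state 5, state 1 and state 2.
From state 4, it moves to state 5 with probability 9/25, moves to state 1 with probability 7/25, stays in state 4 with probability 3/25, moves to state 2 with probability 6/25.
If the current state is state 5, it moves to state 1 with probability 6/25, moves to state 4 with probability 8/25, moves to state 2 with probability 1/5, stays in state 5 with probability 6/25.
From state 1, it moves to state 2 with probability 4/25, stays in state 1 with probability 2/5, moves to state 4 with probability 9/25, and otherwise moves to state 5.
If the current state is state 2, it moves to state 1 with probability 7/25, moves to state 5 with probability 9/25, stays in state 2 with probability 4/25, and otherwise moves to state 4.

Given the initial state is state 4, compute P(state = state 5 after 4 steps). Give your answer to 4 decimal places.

0.2445

Propagate the distribution vector 4 steps from state 4.
After 0 steps: (1.0000, 0.0000, 0.0000, 0.0000)
After 1 step: (0.1200, 0.3600, 0.2800, 0.2400)
After 2 steps: (0.2784, 0.2384, 0.2992, 0.1840)
After 3 steps: (0.2542, 0.2476, 0.3064, 0.1918)
After 4 steps: (0.2584, 0.2445, 0.3069, 0.1902)
P(in state 5 after 4 steps) = 0.2445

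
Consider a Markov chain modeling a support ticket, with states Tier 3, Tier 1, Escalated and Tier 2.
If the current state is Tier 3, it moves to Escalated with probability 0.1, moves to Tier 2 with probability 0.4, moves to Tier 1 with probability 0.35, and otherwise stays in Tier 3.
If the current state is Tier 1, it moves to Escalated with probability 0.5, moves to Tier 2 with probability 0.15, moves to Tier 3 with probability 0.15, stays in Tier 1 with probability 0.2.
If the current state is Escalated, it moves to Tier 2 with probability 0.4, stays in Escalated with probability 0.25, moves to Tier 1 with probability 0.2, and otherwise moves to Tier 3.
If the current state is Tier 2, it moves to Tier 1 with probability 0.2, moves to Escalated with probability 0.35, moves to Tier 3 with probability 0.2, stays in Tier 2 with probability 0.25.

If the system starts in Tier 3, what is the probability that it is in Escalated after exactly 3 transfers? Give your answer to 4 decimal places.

Propagate the distribution vector 3 transfers from Tier 3.
After 0 transfers: (1.0000, 0.0000, 0.0000, 0.0000)
After 1 transfer: (0.1500, 0.3500, 0.1000, 0.4000)
After 2 transfers: (0.1700, 0.2225, 0.3550, 0.2525)
After 3 transfers: (0.1626, 0.2255, 0.3054, 0.3065)
P(in Escalated after 3 transfers) = 0.3054

0.3054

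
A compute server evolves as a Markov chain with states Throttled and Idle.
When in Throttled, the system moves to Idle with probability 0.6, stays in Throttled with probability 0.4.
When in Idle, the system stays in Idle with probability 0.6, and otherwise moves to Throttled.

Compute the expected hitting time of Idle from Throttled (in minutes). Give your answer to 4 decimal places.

Let t(s) be the expected number of minutes to first reach Idle from state s, with t(Idle) = 0. Conditioning on the first minute:
t(Throttled) = 1 + 0.4·t(Throttled)
Solving: t(Throttled) = 1.6667.
Expected minutes from Throttled to Idle: 1.6667.

1.6667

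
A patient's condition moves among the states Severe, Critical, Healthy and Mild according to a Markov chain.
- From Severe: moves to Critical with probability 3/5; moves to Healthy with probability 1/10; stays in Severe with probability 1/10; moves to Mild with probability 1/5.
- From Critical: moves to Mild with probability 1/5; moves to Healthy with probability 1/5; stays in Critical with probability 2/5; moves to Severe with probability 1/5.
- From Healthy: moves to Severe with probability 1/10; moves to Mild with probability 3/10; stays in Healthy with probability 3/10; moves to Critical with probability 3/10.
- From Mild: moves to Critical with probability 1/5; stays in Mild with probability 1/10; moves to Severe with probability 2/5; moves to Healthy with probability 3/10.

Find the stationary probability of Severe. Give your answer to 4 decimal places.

Let the stationary distribution be π with π = πP and π_1 + π_2 + π_3 + π_4 = 1.
π_1 = 0.1·π_1 + 0.2·π_2 + 0.1·π_3 + 0.4·π_4
π_2 = 0.6·π_1 + 0.4·π_2 + 0.3·π_3 + 0.2·π_4
π_3 = 0.1·π_1 + 0.2·π_2 + 0.3·π_3 + 0.3·π_4
Solving with the normalization constraint gives π = (0.1983, 0.3770, 0.2226, 0.2021).
So the stationary probability of Severe is 0.1983.

0.1983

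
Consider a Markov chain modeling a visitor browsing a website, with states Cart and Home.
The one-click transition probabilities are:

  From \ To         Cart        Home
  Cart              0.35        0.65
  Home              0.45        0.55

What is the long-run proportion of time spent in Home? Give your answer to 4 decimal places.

Let the stationary distribution be π with π = πP and π_1 + π_2 = 1.
π_1 = 0.35·π_1 + 0.45·π_2
Solving with the normalization constraint gives π = (0.4091, 0.5909).
So the stationary probability of Home is 0.5909.

0.5909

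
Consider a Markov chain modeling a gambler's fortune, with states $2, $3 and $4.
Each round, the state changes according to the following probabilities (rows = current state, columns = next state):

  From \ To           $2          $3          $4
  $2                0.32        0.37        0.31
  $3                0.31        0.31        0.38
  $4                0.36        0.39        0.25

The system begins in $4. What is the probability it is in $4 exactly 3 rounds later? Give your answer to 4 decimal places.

Propagate the distribution vector 3 rounds from $4.
After 0 rounds: (0.0000, 0.0000, 1.0000)
After 1 round: (0.3600, 0.3900, 0.2500)
After 2 rounds: (0.3261, 0.3516, 0.3223)
After 3 rounds: (0.3294, 0.3554, 0.3153)
P(in $4 after 3 rounds) = 0.3153

0.3153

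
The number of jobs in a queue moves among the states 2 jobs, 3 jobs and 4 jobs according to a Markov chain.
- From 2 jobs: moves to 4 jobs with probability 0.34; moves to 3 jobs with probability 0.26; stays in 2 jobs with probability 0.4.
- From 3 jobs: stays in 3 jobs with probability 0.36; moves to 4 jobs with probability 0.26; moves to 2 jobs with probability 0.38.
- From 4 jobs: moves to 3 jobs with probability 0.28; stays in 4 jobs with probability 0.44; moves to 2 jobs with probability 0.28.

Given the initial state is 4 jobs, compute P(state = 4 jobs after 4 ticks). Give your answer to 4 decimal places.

0.3515

Propagate the distribution vector 4 ticks from 4 jobs.
After 0 ticks: (0.0000, 0.0000, 1.0000)
After 1 tick: (0.2800, 0.2800, 0.4400)
After 2 ticks: (0.3416, 0.2968, 0.3616)
After 3 ticks: (0.3507, 0.2969, 0.3524)
After 4 ticks: (0.3518, 0.2967, 0.3515)
P(in 4 jobs after 4 ticks) = 0.3515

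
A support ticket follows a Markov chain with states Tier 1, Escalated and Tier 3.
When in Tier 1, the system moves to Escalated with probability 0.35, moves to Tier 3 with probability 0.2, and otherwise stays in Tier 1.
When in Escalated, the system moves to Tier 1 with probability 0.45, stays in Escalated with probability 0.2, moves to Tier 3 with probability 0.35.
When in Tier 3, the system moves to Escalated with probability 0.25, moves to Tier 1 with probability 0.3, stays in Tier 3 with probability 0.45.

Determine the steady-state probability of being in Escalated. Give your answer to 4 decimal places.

Let the stationary distribution be π with π = πP and π_1 + π_2 + π_3 = 1.
π_1 = 0.45·π_1 + 0.45·π_2 + 0.3·π_3
π_2 = 0.35·π_1 + 0.2·π_2 + 0.25·π_3
Solving with the normalization constraint gives π = (0.4017, 0.2764, 0.3219).
So the stationary probability of Escalated is 0.2764.

0.2764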